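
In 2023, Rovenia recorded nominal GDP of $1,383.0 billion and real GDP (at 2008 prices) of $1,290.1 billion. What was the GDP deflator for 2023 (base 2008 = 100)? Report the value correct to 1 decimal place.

GDP deflator = (Nominal / Real) × 100 = 1383.0 / 1290.1 × 100 = 107.20.

107.2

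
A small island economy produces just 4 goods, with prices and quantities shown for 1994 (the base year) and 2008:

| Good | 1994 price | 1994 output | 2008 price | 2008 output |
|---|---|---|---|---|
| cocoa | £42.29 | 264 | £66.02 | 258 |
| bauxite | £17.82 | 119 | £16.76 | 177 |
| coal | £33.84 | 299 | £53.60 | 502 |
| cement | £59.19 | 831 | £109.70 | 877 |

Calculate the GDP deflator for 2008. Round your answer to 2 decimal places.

Nominal GDP 2008 = 66.02·258 + 16.76·177 + 53.60·502 + 109.70·877 = 143113.78.
Real GDP 2008 (at 1994 prices) = 42.29·258 + 17.82·177 + 33.84·502 + 59.19·877 = 82962.27.
Deflator = Nominal/Real × 100 = 143113.78/82962.27 × 100 = 172.505.

172.50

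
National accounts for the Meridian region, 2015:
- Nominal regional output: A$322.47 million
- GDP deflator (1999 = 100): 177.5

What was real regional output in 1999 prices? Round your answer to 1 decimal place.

A$181.7 million

Real regional output = Nominal / (GDP deflator/100) = 322.47 / 1.775 = 181.67.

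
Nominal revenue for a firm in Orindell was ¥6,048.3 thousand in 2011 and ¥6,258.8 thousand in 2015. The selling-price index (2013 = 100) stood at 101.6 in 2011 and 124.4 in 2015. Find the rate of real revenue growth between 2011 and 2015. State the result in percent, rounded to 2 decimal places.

-15.49%

Real revenue 2011 = 6048.3 / 1.016 = 5953.05.
Real revenue 2015 = 6258.8 / 1.244 = 5031.19.
Real growth = 5031.19 / 5953.05 − 1 = -0.1549.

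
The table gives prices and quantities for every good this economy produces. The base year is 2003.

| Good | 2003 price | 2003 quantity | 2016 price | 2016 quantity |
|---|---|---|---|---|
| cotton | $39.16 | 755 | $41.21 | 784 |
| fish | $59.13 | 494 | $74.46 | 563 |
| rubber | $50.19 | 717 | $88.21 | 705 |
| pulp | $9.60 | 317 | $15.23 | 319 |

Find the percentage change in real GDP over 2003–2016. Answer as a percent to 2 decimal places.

Real GDP 2003 = Nominal GDP 2003 = 39.16·755 + 59.13·494 + 50.19·717 + 9.60·317 = 97805.45.
Real GDP 2016 (at 2003 prices) = 39.16·784 + 59.13·563 + 50.19·705 + 9.60·319 = 102437.98.
Real growth = 102437.98/97805.45 − 1 = 0.0474.

4.74%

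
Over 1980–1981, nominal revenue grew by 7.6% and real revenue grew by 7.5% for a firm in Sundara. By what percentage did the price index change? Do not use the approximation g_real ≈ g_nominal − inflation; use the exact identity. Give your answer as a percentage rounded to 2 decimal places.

0.09%

(1 + g_nom) = (1 + g_real)(1 + π), so π = 1.0760 / 1.0750 − 1 = 0.00093.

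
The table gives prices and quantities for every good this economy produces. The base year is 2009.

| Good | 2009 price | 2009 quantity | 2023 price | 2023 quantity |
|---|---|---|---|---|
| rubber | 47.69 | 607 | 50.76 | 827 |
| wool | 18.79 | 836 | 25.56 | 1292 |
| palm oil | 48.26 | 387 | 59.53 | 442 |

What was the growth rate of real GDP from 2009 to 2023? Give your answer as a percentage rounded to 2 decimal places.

34.29%

Real GDP 2009 = Nominal GDP 2009 = 47.69·607 + 18.79·836 + 48.26·387 = 63332.89.
Real GDP 2023 (at 2009 prices) = 47.69·827 + 18.79·1292 + 48.26·442 = 85047.23.
Real growth = 85047.23/63332.89 − 1 = 0.3429.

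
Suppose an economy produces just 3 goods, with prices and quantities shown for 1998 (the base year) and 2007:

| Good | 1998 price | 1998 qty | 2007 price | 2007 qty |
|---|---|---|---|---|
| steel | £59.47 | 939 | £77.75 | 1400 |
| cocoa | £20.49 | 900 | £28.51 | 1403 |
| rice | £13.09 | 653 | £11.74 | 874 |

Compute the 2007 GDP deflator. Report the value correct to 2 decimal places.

128.89

Nominal GDP 2007 = 77.75·1400 + 28.51·1403 + 11.74·874 = 159110.29.
Real GDP 2007 (at 1998 prices) = 59.47·1400 + 20.49·1403 + 13.09·874 = 123446.13.
Deflator = Nominal/Real × 100 = 159110.29/123446.13 × 100 = 128.890.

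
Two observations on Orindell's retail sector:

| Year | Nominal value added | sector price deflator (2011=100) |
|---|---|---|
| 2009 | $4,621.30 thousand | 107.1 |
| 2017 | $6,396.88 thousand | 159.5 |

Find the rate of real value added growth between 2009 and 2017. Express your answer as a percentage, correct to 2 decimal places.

-7.05%

Real value added 2009 = 4621.30 / 1.071 = 4314.94.
Real value added 2017 = 6396.88 / 1.595 = 4010.58.
Real growth = 4010.58 / 4314.94 − 1 = -0.0705.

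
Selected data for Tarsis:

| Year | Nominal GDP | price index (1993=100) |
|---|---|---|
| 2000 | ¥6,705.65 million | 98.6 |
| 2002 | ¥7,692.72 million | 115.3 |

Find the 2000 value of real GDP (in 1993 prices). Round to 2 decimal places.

¥6,800.86 million

Real GDP = Nominal / (price index/100) = 6705.65 / 0.986 = 6800.86.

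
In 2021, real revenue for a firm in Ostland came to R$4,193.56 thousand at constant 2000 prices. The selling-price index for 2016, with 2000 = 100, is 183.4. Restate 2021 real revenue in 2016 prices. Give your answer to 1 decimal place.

Real revenue in 2016 prices = Real revenue in 2000 prices × (P_2016/P_2000) = 4193.56 × 1.834 = 7690.99.

R$7,691.0 thousand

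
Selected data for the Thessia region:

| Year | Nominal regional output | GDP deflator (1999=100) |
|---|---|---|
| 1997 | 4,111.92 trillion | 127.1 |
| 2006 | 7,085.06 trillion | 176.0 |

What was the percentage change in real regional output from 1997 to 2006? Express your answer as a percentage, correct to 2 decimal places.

Deflate each year: 1997 → 4111.92/1.271 = 3235.18; 2006 → 7085.06/1.760 = 4025.60.
So real regional output changed by 4025.60/3235.18 − 1 = 0.2443, i.e. 24.43%.

24.43%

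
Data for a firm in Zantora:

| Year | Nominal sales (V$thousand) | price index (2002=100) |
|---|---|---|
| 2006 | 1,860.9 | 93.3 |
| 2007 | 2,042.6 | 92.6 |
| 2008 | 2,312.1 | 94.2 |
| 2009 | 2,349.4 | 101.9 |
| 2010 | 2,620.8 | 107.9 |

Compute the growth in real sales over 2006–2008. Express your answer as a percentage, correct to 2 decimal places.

Real sales 2006 = 1860.9/0.933 = 1994.53.
Real sales 2008 = 2312.1/0.942 = 2454.46.
Change = 2454.46/1994.53 − 1 = 0.2306.

23.06%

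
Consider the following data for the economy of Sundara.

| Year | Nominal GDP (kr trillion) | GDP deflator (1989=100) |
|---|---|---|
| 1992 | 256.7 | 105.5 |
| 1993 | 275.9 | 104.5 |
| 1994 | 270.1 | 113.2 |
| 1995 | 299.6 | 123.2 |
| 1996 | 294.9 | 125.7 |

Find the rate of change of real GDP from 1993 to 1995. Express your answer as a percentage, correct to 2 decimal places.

-7.89%

Real GDP 1993 = 275.9/1.045 = 264.02.
Real GDP 1995 = 299.6/1.232 = 243.18.
Change = 243.18/264.02 − 1 = -0.0789.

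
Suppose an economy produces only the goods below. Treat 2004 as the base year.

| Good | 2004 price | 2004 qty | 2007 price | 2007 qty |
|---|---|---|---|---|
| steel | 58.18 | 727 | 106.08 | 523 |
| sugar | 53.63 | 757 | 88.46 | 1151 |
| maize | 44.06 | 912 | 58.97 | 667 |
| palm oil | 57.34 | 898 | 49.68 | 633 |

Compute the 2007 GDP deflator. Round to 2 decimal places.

144.50

Nominal GDP 2007 = 106.08·523 + 88.46·1151 + 58.97·667 + 49.68·633 = 228077.73.
Real GDP 2007 (at 2004 prices) = 58.18·523 + 53.63·1151 + 44.06·667 + 57.34·633 = 157840.51.
Deflator = Nominal/Real × 100 = 228077.73/157840.51 × 100 = 144.499.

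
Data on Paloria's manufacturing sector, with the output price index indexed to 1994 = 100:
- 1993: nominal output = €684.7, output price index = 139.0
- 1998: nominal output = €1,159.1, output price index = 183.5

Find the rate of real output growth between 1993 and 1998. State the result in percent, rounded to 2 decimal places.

28.23%

Real output 1993 = 684.7 / 1.390 = 492.59.
Real output 1998 = 1159.1 / 1.835 = 631.66.
Real growth = 631.66 / 492.59 − 1 = 0.2823.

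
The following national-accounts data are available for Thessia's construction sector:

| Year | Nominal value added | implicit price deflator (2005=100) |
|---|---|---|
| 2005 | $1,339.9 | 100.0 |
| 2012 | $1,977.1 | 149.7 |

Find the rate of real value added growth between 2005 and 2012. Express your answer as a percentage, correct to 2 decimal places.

-1.43%

Deflate each year: 2005 → 1339.9/1.000 = 1339.90; 2012 → 1977.1/1.497 = 1320.71.
So real value added changed by 1320.71/1339.90 − 1 = -0.0143, i.e. -1.43%.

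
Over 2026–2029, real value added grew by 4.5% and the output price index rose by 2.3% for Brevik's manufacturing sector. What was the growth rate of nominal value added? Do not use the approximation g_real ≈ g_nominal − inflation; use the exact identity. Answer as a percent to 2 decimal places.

(1 + g_nom) = (1 + g_real)(1 + π) = 1.0450 × 1.0230 = 1.06904.

6.90%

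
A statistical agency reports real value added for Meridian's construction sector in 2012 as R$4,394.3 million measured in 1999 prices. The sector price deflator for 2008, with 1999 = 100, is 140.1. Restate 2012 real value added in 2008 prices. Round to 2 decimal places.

R$6,156.41 million

Real value added in 2008 prices = Real value added in 1999 prices × (P_2008/P_1999) = 4394.3 × 1.401 = 6156.41.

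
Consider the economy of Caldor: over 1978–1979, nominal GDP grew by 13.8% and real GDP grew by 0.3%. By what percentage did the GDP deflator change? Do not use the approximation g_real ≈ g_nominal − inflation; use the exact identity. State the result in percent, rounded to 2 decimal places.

(1 + g_nom) = (1 + g_real)(1 + π), so π = 1.1380 / 1.0030 − 1 = 0.13460.

13.46%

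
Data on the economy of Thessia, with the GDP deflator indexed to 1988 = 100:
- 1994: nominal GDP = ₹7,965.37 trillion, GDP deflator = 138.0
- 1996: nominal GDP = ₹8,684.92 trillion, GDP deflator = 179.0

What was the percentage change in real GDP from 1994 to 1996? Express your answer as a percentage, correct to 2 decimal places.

-15.94%

Real GDP 1994 = 7965.37 / 1.380 = 5772.01.
Real GDP 1996 = 8684.92 / 1.790 = 4851.91.
Real growth = 4851.91 / 5772.01 − 1 = -0.1594.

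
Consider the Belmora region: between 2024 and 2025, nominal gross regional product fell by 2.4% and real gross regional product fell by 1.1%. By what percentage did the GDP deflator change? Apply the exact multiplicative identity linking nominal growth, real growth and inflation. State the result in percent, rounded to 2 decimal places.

(1 + g_nom) = (1 + g_real)(1 + π), so π = 0.9760 / 0.9890 − 1 = -0.01314.

-1.31%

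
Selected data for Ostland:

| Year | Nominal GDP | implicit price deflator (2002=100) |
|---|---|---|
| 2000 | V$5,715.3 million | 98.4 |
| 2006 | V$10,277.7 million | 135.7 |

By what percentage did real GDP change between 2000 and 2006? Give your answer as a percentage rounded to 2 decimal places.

30.40%

Real GDP 2000 = 5715.3 / 0.984 = 5808.23.
Real GDP 2006 = 10277.7 / 1.357 = 7573.84.
Real growth = 7573.84 / 5808.23 − 1 = 0.3040.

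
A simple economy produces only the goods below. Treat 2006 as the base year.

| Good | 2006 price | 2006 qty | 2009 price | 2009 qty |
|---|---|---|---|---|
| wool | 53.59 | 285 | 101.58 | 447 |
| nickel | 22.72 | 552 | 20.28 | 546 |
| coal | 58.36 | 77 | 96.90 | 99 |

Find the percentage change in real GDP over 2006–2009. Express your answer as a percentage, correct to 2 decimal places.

30.42%

Real GDP 2006 = Nominal GDP 2006 = 53.59·285 + 22.72·552 + 58.36·77 = 32308.31.
Real GDP 2009 (at 2006 prices) = 53.59·447 + 22.72·546 + 58.36·99 = 42137.49.
Real growth = 42137.49/32308.31 − 1 = 0.3042.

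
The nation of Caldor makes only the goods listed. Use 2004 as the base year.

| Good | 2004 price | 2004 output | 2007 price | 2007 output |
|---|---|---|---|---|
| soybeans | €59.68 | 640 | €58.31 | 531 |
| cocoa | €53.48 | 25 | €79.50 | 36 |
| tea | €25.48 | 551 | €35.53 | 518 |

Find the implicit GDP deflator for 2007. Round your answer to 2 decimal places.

111.57

Nominal GDP 2007 = 58.31·531 + 79.50·36 + 35.53·518 = 52229.15.
Real GDP 2007 (at 2004 prices) = 59.68·531 + 53.48·36 + 25.48·518 = 46814.00.
Deflator = Nominal/Real × 100 = 52229.15/46814.00 × 100 = 111.567.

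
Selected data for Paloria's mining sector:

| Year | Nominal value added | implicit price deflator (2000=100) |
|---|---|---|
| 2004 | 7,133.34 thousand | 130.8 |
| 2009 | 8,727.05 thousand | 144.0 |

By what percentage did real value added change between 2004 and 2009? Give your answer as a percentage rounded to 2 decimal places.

Real value added 2004 = 7133.34 / 1.308 = 5453.62.
Real value added 2009 = 8727.05 / 1.440 = 6060.45.
Real growth = 6060.45 / 5453.62 − 1 = 0.1113.

11.13%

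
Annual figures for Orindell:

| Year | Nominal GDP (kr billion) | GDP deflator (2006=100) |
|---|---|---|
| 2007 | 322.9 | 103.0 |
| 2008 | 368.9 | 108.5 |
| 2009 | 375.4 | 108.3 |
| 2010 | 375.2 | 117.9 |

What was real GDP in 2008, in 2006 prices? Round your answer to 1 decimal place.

kr 340.0 billion

Real GDP 2008 = 368.9 / 1.085 = 340.00.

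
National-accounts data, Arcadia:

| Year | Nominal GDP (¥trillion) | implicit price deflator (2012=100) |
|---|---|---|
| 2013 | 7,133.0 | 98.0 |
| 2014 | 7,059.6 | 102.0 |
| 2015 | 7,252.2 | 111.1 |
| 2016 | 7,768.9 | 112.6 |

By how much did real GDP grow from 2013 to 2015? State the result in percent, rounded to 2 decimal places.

-10.32%

Real GDP 2013 = 7133.0/0.980 = 7278.57.
Real GDP 2015 = 7252.2/1.111 = 6527.63.
Change = 6527.63/7278.57 − 1 = -0.1032.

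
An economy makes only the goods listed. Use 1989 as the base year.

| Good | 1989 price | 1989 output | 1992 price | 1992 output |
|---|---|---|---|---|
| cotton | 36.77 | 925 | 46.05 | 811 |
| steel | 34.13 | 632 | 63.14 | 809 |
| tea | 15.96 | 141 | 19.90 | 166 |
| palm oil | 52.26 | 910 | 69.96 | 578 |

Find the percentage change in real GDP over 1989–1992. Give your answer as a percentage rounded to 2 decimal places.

Real GDP 1989 = Nominal GDP 1989 = 36.77·925 + 34.13·632 + 15.96·141 + 52.26·910 = 105389.37.
Real GDP 1992 (at 1989 prices) = 36.77·811 + 34.13·809 + 15.96·166 + 52.26·578 = 90287.28.
Real growth = 90287.28/105389.37 − 1 = -0.1433.

-14.33%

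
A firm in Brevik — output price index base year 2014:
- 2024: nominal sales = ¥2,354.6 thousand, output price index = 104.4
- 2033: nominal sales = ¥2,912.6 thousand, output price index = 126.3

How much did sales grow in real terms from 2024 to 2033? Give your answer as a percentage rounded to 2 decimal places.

2.25%

Real sales 2024 = 2354.6 / 1.044 = 2255.36.
Real sales 2033 = 2912.6 / 1.263 = 2306.10.
Real growth = 2306.10 / 2255.36 − 1 = 0.0225.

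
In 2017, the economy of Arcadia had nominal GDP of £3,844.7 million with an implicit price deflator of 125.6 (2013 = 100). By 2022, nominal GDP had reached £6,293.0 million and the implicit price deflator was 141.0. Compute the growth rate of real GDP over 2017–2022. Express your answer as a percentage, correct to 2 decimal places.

45.80%

Real GDP 2017 = 3844.7 / 1.256 = 3061.07.
Real GDP 2022 = 6293.0 / 1.410 = 4463.12.
Real growth = 4463.12 / 3061.07 − 1 = 0.4580.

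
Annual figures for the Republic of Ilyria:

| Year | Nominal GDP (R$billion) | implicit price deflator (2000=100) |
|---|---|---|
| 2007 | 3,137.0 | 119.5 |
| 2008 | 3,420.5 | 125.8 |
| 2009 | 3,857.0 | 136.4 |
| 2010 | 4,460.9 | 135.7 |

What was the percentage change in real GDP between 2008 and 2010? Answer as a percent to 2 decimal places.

Real GDP 2008 = 3420.5/1.258 = 2719.00.
Real GDP 2010 = 4460.9/1.357 = 3287.32.
Change = 3287.32/2719.00 − 1 = 0.2090.

20.90%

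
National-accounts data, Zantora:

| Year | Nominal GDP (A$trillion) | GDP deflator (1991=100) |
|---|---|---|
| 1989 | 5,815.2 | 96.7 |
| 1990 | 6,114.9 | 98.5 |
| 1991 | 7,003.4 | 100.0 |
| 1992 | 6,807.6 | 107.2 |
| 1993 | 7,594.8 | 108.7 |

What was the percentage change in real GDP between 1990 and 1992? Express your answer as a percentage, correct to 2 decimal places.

Real GDP 1990 = 6114.9/0.985 = 6208.02.
Real GDP 1992 = 6807.6/1.072 = 6350.37.
Change = 6350.37/6208.02 − 1 = 0.0229.

2.29%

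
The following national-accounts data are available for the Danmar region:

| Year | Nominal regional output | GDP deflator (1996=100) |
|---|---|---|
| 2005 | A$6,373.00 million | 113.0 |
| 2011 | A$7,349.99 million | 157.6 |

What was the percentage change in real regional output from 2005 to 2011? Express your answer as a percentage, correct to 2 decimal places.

Real regional output 2005 = 6373.00 / 1.130 = 5639.82.
Real regional output 2011 = 7349.99 / 1.576 = 4663.70.
Real growth = 4663.70 / 5639.82 − 1 = -0.1731.

-17.31%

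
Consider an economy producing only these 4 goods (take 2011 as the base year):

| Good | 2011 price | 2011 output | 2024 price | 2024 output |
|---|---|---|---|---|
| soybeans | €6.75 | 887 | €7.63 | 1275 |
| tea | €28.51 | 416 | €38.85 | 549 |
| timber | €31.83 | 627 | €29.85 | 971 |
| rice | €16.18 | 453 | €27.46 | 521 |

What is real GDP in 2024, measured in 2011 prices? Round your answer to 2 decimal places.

€63594.95

Real GDP 2024 = Σ (p_2011 × q_2024) = 6.75·1275 + 28.51·549 + 31.83·971 + 16.18·521 = 63594.95.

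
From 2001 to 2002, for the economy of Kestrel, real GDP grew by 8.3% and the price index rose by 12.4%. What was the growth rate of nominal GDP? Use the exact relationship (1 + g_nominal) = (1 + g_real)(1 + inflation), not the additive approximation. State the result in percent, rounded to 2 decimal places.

21.73%

(1 + g_nom) = (1 + g_real)(1 + π) = 1.0830 × 1.1240 = 1.21729.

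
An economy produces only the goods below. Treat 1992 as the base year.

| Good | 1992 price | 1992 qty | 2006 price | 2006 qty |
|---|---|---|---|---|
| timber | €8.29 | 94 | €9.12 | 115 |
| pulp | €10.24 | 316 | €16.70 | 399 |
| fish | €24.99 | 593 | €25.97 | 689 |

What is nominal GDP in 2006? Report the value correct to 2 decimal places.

Nominal GDP 2006 = Σ (p_2006 × q_2006) = 9.12·115 + 16.70·399 + 25.97·689 = 25605.43.

€25605.43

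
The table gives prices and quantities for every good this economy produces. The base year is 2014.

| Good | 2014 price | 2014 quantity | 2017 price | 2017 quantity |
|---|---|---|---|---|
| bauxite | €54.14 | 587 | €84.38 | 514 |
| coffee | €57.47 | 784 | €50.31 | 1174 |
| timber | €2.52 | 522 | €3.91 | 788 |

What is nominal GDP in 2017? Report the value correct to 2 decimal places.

Nominal GDP 2017 = Σ (p_2017 × q_2017) = 84.38·514 + 50.31·1174 + 3.91·788 = 105516.34.

€105516.34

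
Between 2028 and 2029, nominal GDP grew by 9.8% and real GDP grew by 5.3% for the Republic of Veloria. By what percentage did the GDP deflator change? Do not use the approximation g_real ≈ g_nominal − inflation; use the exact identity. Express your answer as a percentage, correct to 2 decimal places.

4.27%

(1 + g_nom) = (1 + g_real)(1 + π), so π = 1.0980 / 1.0530 − 1 = 0.04274.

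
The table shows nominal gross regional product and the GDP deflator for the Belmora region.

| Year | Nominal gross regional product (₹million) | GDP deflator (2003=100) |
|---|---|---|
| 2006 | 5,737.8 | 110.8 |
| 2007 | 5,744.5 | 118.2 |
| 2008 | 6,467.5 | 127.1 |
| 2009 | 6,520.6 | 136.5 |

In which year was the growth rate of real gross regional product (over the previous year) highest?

2007: real = 5744.5/1.182 = 4859.98; growth vs 2006 (5178.52) = -6.15%.
2008: real = 6467.5/1.271 = 5088.51; growth vs 2007 (4859.98) = 4.70%.
2009: real = 6520.6/1.365 = 4777.00; growth vs 2008 (5088.51) = -6.12%.

2008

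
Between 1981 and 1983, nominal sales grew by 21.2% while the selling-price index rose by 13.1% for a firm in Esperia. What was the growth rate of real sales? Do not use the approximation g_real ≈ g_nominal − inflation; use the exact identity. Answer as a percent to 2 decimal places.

(1 + g_nom) = (1 + g_real)(1 + π), so g_real = 1.2120 / 1.1310 − 1 = 0.07162.

7.16%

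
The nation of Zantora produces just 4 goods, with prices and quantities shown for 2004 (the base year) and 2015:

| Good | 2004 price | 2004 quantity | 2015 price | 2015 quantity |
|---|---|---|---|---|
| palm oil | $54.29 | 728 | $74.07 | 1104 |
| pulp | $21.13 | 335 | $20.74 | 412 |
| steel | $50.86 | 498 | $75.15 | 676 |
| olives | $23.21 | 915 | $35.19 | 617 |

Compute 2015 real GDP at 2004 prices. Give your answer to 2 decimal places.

$117343.65

Real GDP 2015 = Σ (p_2004 × q_2015) = 54.29·1104 + 21.13·412 + 50.86·676 + 23.21·617 = 117343.65.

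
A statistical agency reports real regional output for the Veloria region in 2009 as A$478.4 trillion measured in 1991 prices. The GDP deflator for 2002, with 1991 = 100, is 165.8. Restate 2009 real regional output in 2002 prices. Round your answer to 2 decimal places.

A$793.19 trillion

Real regional output in 2002 prices = Real regional output in 1991 prices × (P_2002/P_1991) = 478.4 × 1.658 = 793.19.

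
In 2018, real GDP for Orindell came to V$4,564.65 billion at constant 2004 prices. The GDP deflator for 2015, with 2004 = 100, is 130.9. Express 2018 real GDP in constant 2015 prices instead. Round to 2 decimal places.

Real GDP in 2015 prices = Real GDP in 2004 prices × (P_2015/P_2004) = 4564.65 × 1.309 = 5975.13.

V$5,975.13 billion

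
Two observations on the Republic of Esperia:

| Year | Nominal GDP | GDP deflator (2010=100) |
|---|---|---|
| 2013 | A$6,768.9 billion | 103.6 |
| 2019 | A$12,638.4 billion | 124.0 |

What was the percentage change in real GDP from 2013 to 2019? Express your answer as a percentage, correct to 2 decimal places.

Deflate each year: 2013 → 6768.9/1.036 = 6533.69; 2019 → 12638.4/1.240 = 10192.26.
So real GDP changed by 10192.26/6533.69 − 1 = 0.5600, i.e. 56.00%.

56.00%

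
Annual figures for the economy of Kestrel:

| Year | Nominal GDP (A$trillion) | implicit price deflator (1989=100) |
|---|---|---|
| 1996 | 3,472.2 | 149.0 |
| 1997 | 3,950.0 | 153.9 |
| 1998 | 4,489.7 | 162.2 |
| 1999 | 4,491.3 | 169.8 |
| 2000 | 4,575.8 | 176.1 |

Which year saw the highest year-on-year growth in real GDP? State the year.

1997

1997: real = 3950.0/1.539 = 2566.60; growth vs 1996 (2330.34) = 10.14%.
1998: real = 4489.7/1.622 = 2768.00; growth vs 1997 (2566.60) = 7.85%.
1999: real = 4491.3/1.698 = 2645.05; growth vs 1998 (2768.00) = -4.44%.
2000: real = 4575.8/1.761 = 2598.41; growth vs 1999 (2645.05) = -1.76%.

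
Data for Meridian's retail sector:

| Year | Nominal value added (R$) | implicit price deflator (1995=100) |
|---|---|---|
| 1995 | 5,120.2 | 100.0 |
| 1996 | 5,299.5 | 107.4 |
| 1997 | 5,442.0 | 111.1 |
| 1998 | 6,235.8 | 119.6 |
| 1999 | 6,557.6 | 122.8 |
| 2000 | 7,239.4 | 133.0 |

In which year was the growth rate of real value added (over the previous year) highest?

1998

1996: real = 5299.5/1.074 = 4934.36; growth vs 1995 (5120.20) = -3.63%.
1997: real = 5442.0/1.111 = 4898.29; growth vs 1996 (4934.36) = -0.73%.
1998: real = 6235.8/1.196 = 5213.88; growth vs 1997 (4898.29) = 6.44%.
1999: real = 6557.6/1.228 = 5340.07; growth vs 1998 (5213.88) = 2.42%.
2000: real = 7239.4/1.330 = 5443.16; growth vs 1999 (5340.07) = 1.93%.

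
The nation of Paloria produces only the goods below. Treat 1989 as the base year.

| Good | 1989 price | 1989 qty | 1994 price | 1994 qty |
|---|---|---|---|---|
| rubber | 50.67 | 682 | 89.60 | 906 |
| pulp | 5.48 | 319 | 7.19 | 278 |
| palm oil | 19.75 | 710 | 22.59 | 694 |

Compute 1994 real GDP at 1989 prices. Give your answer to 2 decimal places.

Real GDP 1994 = Σ (p_1989 × q_1994) = 50.67·906 + 5.48·278 + 19.75·694 = 61136.96.

61136.96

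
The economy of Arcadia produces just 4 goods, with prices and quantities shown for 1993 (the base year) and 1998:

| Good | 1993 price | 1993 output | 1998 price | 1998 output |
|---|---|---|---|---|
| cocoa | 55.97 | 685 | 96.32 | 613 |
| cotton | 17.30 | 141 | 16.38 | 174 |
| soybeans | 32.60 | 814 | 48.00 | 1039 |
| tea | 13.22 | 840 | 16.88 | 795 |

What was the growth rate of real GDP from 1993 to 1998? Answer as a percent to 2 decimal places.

4.18%

Real GDP 1993 = Nominal GDP 1993 = 55.97·685 + 17.30·141 + 32.60·814 + 13.22·840 = 78419.95.
Real GDP 1998 (at 1993 prices) = 55.97·613 + 17.30·174 + 32.60·1039 + 13.22·795 = 81701.11.
Real growth = 81701.11/78419.95 − 1 = 0.0418.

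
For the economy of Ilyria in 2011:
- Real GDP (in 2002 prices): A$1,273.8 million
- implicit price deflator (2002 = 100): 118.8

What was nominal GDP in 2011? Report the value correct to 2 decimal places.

A$1,513.27 million

Nominal GDP = Real × (implicit price deflator/100) = 1273.8 × 1.188 = 1513.27.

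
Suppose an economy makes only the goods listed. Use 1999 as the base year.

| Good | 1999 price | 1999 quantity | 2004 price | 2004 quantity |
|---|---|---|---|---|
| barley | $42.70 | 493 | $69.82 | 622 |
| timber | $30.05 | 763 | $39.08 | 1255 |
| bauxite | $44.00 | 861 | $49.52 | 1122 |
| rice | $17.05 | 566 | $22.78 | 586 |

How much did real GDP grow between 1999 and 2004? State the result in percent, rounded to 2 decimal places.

35.10%

Real GDP 1999 = Nominal GDP 1999 = 42.70·493 + 30.05·763 + 44.00·861 + 17.05·566 = 91513.55.
Real GDP 2004 (at 1999 prices) = 42.70·622 + 30.05·1255 + 44.00·1122 + 17.05·586 = 123631.45.
Real growth = 123631.45/91513.55 − 1 = 0.3510.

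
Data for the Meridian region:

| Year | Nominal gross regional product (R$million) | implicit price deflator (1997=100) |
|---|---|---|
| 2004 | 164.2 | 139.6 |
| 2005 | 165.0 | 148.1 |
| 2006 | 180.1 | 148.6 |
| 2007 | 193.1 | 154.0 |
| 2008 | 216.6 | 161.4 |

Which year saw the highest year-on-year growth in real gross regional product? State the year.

2005: real = 165.0/1.481 = 111.41; growth vs 2004 (117.62) = -5.28%.
2006: real = 180.1/1.486 = 121.20; growth vs 2005 (111.41) = 8.79%.
2007: real = 193.1/1.540 = 125.39; growth vs 2006 (121.20) = 3.46%.
2008: real = 216.6/1.614 = 134.20; growth vs 2007 (125.39) = 7.03%.

2006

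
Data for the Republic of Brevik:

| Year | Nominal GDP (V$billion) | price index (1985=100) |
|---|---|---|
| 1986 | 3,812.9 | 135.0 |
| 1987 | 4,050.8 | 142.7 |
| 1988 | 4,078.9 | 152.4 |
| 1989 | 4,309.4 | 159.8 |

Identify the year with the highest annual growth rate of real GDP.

1989

1987: real = 4050.8/1.427 = 2838.68; growth vs 1986 (2824.37) = 0.51%.
1988: real = 4078.9/1.524 = 2676.44; growth vs 1987 (2838.68) = -5.72%.
1989: real = 4309.4/1.598 = 2696.75; growth vs 1988 (2676.44) = 0.76%.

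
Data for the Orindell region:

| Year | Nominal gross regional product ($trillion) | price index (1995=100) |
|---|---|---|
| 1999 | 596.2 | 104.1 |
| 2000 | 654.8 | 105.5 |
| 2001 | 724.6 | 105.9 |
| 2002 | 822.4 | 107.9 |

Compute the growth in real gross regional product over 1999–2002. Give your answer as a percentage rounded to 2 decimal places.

33.08%

Real gross regional product 1999 = 596.2/1.041 = 572.72.
Real gross regional product 2002 = 822.4/1.079 = 762.19.
Change = 762.19/572.72 − 1 = 0.3308.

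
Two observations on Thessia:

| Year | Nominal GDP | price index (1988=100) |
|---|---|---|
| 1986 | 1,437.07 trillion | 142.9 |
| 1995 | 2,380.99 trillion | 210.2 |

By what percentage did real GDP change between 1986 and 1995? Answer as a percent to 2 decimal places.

12.64%

Real GDP 1986 = 1437.07 / 1.429 = 1005.65.
Real GDP 1995 = 2380.99 / 2.102 = 1132.73.
Real growth = 1132.73 / 1005.65 − 1 = 0.1264.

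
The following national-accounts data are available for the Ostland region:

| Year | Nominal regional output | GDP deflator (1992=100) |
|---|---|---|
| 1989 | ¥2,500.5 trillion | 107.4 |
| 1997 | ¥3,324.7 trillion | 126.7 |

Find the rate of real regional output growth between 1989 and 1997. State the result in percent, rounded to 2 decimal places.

12.71%

Real regional output 1989 = 2500.5 / 1.074 = 2328.21.
Real regional output 1997 = 3324.7 / 1.267 = 2624.07.
Real growth = 2624.07 / 2328.21 − 1 = 0.1271.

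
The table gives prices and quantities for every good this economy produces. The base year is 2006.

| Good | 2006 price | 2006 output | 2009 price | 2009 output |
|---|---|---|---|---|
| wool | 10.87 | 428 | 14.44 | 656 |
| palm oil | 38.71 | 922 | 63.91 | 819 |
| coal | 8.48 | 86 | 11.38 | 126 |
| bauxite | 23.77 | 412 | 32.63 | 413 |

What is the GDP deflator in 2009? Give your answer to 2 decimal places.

Nominal GDP 2009 = 14.44·656 + 63.91·819 + 11.38·126 + 32.63·413 = 76725.00.
Real GDP 2009 (at 2006 prices) = 10.87·656 + 38.71·819 + 8.48·126 + 23.77·413 = 49719.70.
Deflator = Nominal/Real × 100 = 76725.00/49719.70 × 100 = 154.315.

154.32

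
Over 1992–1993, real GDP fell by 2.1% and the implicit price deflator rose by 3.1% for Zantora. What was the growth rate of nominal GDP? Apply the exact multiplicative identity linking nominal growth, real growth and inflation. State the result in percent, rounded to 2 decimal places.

(1 + g_nom) = (1 + g_real)(1 + π) = 0.9790 × 1.0310 = 1.00935.

0.93%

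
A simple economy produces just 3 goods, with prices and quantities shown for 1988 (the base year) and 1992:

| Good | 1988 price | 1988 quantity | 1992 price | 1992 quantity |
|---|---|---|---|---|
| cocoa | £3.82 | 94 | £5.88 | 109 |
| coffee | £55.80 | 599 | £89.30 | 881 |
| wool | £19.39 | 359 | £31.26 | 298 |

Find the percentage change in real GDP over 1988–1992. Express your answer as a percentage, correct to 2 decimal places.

Real GDP 1988 = Nominal GDP 1988 = 3.82·94 + 55.80·599 + 19.39·359 = 40744.29.
Real GDP 1992 (at 1988 prices) = 3.82·109 + 55.80·881 + 19.39·298 = 55354.40.
Real growth = 55354.40/40744.29 − 1 = 0.3586.

35.86%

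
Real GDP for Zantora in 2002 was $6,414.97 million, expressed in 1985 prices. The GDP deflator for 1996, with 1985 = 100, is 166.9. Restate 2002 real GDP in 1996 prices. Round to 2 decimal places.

$10,706.58 million

Real GDP in 1996 prices = Real GDP in 1985 prices × (P_1996/P_1985) = 6414.97 × 1.669 = 10706.58.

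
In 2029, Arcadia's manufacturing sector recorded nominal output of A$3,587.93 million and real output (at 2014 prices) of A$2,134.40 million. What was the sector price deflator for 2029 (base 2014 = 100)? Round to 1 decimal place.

168.1

sector price deflator = (Nominal / Real) × 100 = 3587.93 / 2134.40 × 100 = 168.10.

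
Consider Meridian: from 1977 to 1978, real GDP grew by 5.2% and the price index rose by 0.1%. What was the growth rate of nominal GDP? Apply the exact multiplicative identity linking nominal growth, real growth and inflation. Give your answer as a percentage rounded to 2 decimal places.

5.31%

(1 + g_nom) = (1 + g_real)(1 + π) = 1.0520 × 1.0010 = 1.05305.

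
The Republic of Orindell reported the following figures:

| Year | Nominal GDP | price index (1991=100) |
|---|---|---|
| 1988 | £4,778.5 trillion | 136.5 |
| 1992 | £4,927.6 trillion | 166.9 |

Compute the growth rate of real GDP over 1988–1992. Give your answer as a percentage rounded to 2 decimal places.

Deflate each year: 1988 → 4778.5/1.365 = 3500.73; 1992 → 4927.6/1.669 = 2952.43.
So real GDP changed by 2952.43/3500.73 − 1 = -0.1566, i.e. -15.66%.

-15.66%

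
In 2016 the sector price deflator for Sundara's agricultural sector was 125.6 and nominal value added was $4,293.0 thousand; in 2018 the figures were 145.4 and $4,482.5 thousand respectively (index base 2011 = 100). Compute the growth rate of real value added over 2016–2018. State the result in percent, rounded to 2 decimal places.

Deflate each year: 2016 → 4293.0/1.256 = 3417.99; 2018 → 4482.5/1.454 = 3082.87.
So real value added changed by 3082.87/3417.99 − 1 = -0.0980, i.e. -9.80%.

-9.80%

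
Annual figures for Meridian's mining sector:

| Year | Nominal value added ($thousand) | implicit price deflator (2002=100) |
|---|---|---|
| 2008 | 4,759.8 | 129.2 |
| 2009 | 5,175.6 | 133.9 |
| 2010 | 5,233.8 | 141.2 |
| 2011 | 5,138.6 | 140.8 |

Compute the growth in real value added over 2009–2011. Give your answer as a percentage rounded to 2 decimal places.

-5.58%

Real value added 2009 = 5175.6/1.339 = 3865.27.
Real value added 2011 = 5138.6/1.408 = 3649.57.
Change = 3649.57/3865.27 − 1 = -0.0558.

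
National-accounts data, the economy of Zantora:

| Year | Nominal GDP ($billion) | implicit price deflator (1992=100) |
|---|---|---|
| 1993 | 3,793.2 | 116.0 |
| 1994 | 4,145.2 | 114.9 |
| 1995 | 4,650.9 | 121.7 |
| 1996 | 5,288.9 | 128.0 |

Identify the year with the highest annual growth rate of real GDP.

1994

1994: real = 4145.2/1.149 = 3607.66; growth vs 1993 (3270.00) = 10.33%.
1995: real = 4650.9/1.217 = 3821.61; growth vs 1994 (3607.66) = 5.93%.
1996: real = 5288.9/1.280 = 4131.95; growth vs 1995 (3821.61) = 8.12%.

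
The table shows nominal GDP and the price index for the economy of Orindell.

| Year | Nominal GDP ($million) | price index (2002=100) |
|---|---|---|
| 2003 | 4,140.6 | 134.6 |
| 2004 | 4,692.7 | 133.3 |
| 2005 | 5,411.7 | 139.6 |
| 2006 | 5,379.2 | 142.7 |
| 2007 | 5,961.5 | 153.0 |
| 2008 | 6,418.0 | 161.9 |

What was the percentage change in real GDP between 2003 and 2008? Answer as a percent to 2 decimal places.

Real GDP 2003 = 4140.6/1.346 = 3076.23.
Real GDP 2008 = 6418.0/1.619 = 3964.18.
Change = 3964.18/3076.23 − 1 = 0.2886.

28.86%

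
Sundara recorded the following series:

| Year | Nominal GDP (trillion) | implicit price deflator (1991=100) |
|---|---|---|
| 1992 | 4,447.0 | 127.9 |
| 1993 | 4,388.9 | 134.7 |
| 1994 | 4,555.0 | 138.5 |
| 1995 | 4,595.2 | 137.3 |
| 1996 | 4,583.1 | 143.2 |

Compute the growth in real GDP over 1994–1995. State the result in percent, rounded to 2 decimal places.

1.76%

Real GDP 1994 = 4555.0/1.385 = 3288.81.
Real GDP 1995 = 4595.2/1.373 = 3346.83.
Change = 3346.83/3288.81 − 1 = 0.0176.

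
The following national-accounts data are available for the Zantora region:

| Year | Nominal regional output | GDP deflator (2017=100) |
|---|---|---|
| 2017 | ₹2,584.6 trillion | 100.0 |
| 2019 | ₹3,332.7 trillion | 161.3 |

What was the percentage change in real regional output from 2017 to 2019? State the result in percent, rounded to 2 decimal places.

Deflate each year: 2017 → 2584.6/1.000 = 2584.60; 2019 → 3332.7/1.613 = 2066.15.
So real regional output changed by 2066.15/2584.60 − 1 = -0.2006, i.e. -20.06%.

-20.06%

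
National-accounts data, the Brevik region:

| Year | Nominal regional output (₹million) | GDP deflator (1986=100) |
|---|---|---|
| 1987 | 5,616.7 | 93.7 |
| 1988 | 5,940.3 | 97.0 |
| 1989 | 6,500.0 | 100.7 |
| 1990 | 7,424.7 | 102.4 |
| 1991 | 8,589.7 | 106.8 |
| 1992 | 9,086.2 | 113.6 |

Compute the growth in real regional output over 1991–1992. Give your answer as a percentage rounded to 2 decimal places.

-0.55%

Real regional output 1991 = 8589.7/1.068 = 8042.79.
Real regional output 1992 = 9086.2/1.136 = 7998.42.
Change = 7998.42/8042.79 − 1 = -0.0055.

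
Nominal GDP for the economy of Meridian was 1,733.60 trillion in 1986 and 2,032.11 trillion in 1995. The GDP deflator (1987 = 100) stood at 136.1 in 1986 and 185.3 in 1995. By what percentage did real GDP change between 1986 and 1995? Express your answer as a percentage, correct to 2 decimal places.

-13.90%

Deflate each year: 1986 → 1733.60/1.361 = 1273.77; 1995 → 2032.11/1.853 = 1096.66.
So real GDP changed by 1096.66/1273.77 − 1 = -0.1390, i.e. -13.90%.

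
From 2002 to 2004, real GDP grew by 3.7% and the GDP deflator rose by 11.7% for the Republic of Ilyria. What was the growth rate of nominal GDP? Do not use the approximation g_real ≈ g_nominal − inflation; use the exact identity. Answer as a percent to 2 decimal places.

(1 + g_nom) = (1 + g_real)(1 + π) = 1.0370 × 1.1170 = 1.15833.

15.83%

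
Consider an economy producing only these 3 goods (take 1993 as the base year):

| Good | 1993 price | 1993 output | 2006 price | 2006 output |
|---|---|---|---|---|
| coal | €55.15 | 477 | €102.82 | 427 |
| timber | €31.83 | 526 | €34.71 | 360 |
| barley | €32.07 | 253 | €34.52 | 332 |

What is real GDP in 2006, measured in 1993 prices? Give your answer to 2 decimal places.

Real GDP 2006 = Σ (p_1993 × q_2006) = 55.15·427 + 31.83·360 + 32.07·332 = 45655.09.

€45655.09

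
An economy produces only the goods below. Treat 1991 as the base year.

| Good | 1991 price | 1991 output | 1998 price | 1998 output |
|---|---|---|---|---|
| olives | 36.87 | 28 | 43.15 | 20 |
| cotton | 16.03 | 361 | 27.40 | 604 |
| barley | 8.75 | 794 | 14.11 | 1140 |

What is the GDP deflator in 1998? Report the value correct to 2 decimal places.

Nominal GDP 1998 = 43.15·20 + 27.40·604 + 14.11·1140 = 33498.00.
Real GDP 1998 (at 1991 prices) = 36.87·20 + 16.03·604 + 8.75·1140 = 20394.52.
Deflator = Nominal/Real × 100 = 33498.00/20394.52 × 100 = 164.250.

164.25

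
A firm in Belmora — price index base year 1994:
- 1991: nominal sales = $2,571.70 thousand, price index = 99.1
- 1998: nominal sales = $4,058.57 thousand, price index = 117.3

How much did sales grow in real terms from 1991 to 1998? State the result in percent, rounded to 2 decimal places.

33.33%

Real sales 1991 = 2571.70 / 0.991 = 2595.06.
Real sales 1998 = 4058.57 / 1.173 = 3459.99.
Real growth = 3459.99 / 2595.06 − 1 = 0.3333.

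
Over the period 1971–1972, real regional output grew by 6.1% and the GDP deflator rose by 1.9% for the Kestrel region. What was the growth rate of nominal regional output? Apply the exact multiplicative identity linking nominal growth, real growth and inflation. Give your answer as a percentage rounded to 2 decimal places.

8.12%

(1 + g_nom) = (1 + g_real)(1 + π) = 1.0610 × 1.0190 = 1.08116.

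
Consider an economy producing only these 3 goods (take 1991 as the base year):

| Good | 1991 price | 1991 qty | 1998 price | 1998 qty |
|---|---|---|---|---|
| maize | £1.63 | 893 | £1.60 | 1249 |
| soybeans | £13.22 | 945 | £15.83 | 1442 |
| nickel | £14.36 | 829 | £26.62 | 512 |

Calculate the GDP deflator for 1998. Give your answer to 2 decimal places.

135.16

Nominal GDP 1998 = 1.60·1249 + 15.83·1442 + 26.62·512 = 38454.70.
Real GDP 1998 (at 1991 prices) = 1.63·1249 + 13.22·1442 + 14.36·512 = 28451.43.
Deflator = Nominal/Real × 100 = 38454.70/28451.43 × 100 = 135.159.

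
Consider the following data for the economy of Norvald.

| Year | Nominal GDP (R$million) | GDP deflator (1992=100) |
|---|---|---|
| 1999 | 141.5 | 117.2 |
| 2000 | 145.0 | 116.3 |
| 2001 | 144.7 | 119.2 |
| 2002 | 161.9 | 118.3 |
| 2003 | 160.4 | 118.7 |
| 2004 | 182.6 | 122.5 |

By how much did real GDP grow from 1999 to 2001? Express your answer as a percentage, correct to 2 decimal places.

Real GDP 1999 = 141.5/1.172 = 120.73.
Real GDP 2001 = 144.7/1.192 = 121.39.
Change = 121.39/120.73 − 1 = 0.0055.

0.55%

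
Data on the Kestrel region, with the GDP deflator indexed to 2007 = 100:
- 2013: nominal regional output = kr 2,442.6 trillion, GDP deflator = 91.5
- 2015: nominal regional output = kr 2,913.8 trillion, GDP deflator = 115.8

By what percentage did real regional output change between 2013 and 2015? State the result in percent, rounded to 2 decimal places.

Deflate each year: 2013 → 2442.6/0.915 = 2669.51; 2015 → 2913.8/1.158 = 2516.23.
So real regional output changed by 2516.23/2669.51 − 1 = -0.0574, i.e. -5.74%.

-5.74%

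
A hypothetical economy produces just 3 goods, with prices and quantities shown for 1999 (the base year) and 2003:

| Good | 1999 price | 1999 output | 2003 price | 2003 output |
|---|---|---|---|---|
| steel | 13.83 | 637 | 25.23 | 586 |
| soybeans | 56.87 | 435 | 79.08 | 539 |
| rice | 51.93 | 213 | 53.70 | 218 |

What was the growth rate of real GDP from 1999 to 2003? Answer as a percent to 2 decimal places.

Real GDP 1999 = Nominal GDP 1999 = 13.83·637 + 56.87·435 + 51.93·213 = 44609.25.
Real GDP 2003 (at 1999 prices) = 13.83·586 + 56.87·539 + 51.93·218 = 50078.05.
Real growth = 50078.05/44609.25 − 1 = 0.1226.

12.26%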